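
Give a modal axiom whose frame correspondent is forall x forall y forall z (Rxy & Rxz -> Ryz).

The condition is the Euclidean property. The 5 schema ◇q → □◇q defines it.

◇q → □◇q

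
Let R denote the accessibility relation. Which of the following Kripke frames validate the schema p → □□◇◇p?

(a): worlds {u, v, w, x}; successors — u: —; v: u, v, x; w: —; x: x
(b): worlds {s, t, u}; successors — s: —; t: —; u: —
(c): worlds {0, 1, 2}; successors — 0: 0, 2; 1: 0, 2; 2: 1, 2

Frame correspondent (Sahlqvist): ∀x ∀z (xR²z → ∃w (x = w ∧ zR²w)) — i.e. a generalized confluence (Geach) condition.
(a): fails — vR²u but no t with v=t and uR²t.
(b): condition met.
(c): condition met.

(b), (c)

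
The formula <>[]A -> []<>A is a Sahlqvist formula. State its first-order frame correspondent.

convergence

Suppose ◇□A→□◇A is valid. Take Rxy, Rxz and set V(A)={w : Ryw}. Then □A at y so ◇□A at x, so □◇A at x, so ◇A at z, giving w with Rzw and Ryw.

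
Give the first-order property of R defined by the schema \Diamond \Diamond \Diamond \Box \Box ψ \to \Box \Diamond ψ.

\forall x \forall y \forall z ((x R^3 y \wedge xRz) \to \exists w (y R^2 w \wedge zRw))

This is a Sahlqvist (Geach-type) schema ◇^3□^2ψ → □^1◇^1ψ.
Minimal-valuation argument: fix x; take any y with xR^3y and any z with xR^1z. Set V(ψ) to the set of worlds R-reachable from y in exactly 2 steps. Then □^2ψ holds at y, so the antecedent holds at x; validity forces ◇^1ψ at z, giving a w with zR^1w and yR^2w.
First-order correspondent: \forall x \forall y \forall z ((x R^3 y \wedge xRz) \to \exists w (y R^2 w \wedge zRw)).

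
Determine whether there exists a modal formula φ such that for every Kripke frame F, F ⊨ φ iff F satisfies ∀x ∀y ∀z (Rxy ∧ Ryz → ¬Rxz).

Any modally definable frame class is closed under surjective bounded morphisms.
The 7-cycle (worlds a,b,c,d,e,f,g with a→b→c→d→e→f→g→a) is intransitive. Mapping every world to a single reflexive point • is a surjective bounded morphism; the reflexive point is not intransitive (R••∧R•• but R••).
So no modal formula (or set of formulas) defines exactly the intransitive frames.

Not modally definable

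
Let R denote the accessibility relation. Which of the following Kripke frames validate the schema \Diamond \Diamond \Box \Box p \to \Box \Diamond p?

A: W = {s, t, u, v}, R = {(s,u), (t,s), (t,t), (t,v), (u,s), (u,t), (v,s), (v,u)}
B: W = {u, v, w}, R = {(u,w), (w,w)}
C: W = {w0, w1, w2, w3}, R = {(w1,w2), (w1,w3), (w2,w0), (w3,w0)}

B

This is the axiom for a generalized confluence (Geach) condition; its first-order frame correspondent is \forall x \forall y \forall z ((x R^2 y \wedge xRz) \to \exists w (y R^2 w \wedge zRw)).
A: fails — tR²s, tRs but no w with sR²w and sRw.
B: satisfies the condition.
C: fails — w1R²w0, w1Rw2 but no w with w0R²w and w2Rw.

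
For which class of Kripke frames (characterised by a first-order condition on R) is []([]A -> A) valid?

shift-reflexivity: forall x forall y (Rxy -> Ryy)

Suppose □(□A→A) is valid. Take Rxy and set V(A)={w : Ryw}. Then at y, □A holds; since □(□A→A) at x, □A→A at y, so A at y, i.e. Ryy.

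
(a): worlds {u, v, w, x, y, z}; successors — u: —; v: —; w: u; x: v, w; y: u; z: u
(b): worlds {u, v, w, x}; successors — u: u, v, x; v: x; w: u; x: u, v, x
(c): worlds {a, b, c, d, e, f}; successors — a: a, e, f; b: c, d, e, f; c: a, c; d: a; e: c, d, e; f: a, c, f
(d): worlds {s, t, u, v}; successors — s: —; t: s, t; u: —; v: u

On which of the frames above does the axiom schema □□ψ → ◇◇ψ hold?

The schema corresponds to a generalized confluence (Geach) condition: ∀x ∃w (xR²w ∧ xR²w).
(a): fails — at u but no t with uR²t and uR²t.
(b): ✓.
(c): ✓.
(d): fails — at s but no w with sR²w and sR²w.
Valid on: (b), (c).

(b), (c)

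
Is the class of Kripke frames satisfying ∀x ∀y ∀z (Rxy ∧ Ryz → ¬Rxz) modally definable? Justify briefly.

If a class were modally definable it would be closed under surjective bounded morphisms (Goldblatt–Thomason).
The 7-cycle (worlds 0,1,2,3,4,5,6 with 0→1→2→3→4→5→6→0) is intransitive. Mapping every world to a single reflexive point • is a surjective bounded morphism; the reflexive point is not intransitive (R••∧R•• but R••).
So the class is not modally definable.

No — not modally definable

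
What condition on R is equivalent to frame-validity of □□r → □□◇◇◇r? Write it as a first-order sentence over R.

∀x ∀z (xR²z → ∃w (xR²w ∧ zR³w))

This is a Sahlqvist (Geach-type) schema ◇^0□^2r → □^2◇^3r.
Minimal-valuation argument: fix x; take any y with xR^0y and any z with xR^2z. Set V(r) to the set of worlds R-reachable from y in exactly 2 steps. Then □^2r holds at y, so the antecedent holds at x; validity forces ◇^3r at z, giving a w with zR^3w and yR^2w.
First-order correspondent: ∀x ∀z (xR²z → ∃w (xR²w ∧ zR³w)).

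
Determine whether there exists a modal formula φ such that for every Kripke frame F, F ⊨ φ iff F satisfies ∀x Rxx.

The condition is reflexivity. A defining modal formula is □r → r.
Suppose □r→r is valid. At any x set V(r)={w : Rxw}. Then □r holds at x, so r holds at x, i.e. Rxx.

Definable; □r → r defines it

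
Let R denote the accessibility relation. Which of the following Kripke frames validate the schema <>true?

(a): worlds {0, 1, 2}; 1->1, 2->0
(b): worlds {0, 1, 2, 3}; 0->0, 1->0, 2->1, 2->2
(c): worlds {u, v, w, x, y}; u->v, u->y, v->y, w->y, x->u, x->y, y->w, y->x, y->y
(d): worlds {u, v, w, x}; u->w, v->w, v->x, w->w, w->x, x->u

This is the axiom for seriality; its first-order frame correspondent is forall x exists y Rxy.
(a): fails — world 0 has no successor.
(b): fails — world 3 has no successor.
(c): condition met.
(d): condition met.
Valid on: (c), (d).

(c), (d)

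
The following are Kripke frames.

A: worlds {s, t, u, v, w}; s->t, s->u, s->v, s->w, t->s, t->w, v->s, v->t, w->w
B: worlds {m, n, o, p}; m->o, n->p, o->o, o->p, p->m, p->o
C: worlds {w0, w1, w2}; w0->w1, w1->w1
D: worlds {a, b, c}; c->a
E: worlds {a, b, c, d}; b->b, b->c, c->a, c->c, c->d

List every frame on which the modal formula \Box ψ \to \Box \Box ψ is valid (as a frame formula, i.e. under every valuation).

Frame correspondent (Sahlqvist): \forall x \forall y \forall z (Rxy \wedge Ryz \to Rxz) — i.e. transitivity.
A: fails — Rvt and Rtw but not Rvw.
B: fails — Rop and Rpm but not Rom.
C: holds.
D: holds.
E: fails — Rbc and Rcd but not Rbd.

C, D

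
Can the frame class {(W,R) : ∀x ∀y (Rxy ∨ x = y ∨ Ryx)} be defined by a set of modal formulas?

Any modally definable frame class is closed under disjoint unions.
Take 4 disjoint single-world reflexive frames: each is trivially connected, but their disjoint union has 4 worlds with no edge between distinct components, so it is not connected.
So the class is not modally definable.

Not modally definable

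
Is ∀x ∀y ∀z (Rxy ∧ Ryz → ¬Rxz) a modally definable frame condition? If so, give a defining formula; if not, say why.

Not definable by any modal formula

Any modally definable frame class is closed under surjective bounded morphisms.
The 7-cycle (worlds 0,1,2,3,4,5,6 with 0→1→2→3→4→5→6→0) is intransitive. Mapping every world to a single reflexive point • is a surjective bounded morphism; the reflexive point is not intransitive (R••∧R•• but R••).
So no modal formula (or set of formulas) defines exactly the intransitive frames.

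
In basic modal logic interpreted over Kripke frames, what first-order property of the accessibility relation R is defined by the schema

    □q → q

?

This schema is the T axiom.
It corresponds to reflexivity: ∀x Rxx.

Reflexivity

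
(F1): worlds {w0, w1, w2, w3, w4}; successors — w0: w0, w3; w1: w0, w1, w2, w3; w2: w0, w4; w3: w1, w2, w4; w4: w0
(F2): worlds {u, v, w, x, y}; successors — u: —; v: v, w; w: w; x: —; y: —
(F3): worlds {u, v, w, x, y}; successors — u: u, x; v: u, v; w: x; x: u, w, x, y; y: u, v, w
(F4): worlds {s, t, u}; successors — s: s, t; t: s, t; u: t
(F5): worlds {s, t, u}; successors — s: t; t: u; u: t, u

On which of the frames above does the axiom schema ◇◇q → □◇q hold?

(F4)

This is the axiom for a generalized confluence (Geach) condition; its first-order frame correspondent is ∀x ∀y ∀z ((xR²y ∧ xRz) → ∃w (y = w ∧ zRw)).
(F1): fails — w0R²w0, w0Rw3 but no w with w0=w and w3Rw.
(F2): fails — vR²v, vRw but no t with v=t and wRt.
(F3): fails — uR²w, uRu but no t with w=t and uRt.
(F4): condition met.
(F5): fails — uR²t, uRt but no w with t=w and tRw.
Valid on: (F4).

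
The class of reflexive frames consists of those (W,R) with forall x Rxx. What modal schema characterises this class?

This is reflexivity; the standard corresponding axiom is T: □ψ → ψ.

□ψ → ψ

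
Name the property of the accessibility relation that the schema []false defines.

emptiness of R

This schema is the Ver axiom.
Its frame correspondent is emptiness of R — forall x forall y ~Rxy.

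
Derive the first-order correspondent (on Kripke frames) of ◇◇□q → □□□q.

∀x ∀y ∀z ((xR²y ∧ xR³z) → ∃w (yRw ∧ z = w))

This is a Sahlqvist (Geach-type) schema ◇^2□^1q → □^3◇^0q.
First-order correspondent: ∀x ∀y ∀z ((xR²y ∧ xR³z) → ∃w (yRw ∧ z = w)).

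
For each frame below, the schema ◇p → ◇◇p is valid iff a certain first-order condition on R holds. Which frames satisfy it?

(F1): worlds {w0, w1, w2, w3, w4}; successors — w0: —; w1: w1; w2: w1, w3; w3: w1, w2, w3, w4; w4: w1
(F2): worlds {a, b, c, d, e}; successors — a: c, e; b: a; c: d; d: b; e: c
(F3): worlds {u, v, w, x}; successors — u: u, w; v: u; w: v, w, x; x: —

Frame correspondent (Sahlqvist): ∀x ∀y (xRy → ∃w (y = w ∧ xR²w)) — i.e. a generalized confluence (Geach) condition.
(F1): condition met.
(F2): fails — aRe but no w with e=w and aR²w.
(F3): condition met.

(F1), (F3)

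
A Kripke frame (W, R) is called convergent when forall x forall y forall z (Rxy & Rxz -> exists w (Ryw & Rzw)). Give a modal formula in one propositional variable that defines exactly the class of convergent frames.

◇□s → □◇s

The condition is convergence. The .2 schema ◇□s → □◇s defines it.
Suppose ◇□s→□◇s is valid. Take Rxy, Rxz and set V(s)={w : Ryw}. Then □s at y so ◇□s at x, so □◇s at x, so ◇s at z, giving w with Rzw and Ryw.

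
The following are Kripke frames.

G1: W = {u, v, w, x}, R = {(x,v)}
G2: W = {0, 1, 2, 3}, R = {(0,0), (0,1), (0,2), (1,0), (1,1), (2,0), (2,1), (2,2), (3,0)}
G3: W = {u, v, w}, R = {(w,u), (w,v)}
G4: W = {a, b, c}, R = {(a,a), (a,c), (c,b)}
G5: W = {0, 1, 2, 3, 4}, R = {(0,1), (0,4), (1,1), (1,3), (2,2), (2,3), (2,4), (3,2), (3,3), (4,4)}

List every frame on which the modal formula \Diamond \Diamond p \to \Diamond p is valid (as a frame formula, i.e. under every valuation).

Frame correspondent (Sahlqvist): \forall x \forall y \forall z (Rxy \wedge Ryz \to Rxz) — i.e. transitivity.
G1: satisfies the condition.
G2: fails — R10 and R02 but not R12.
G3: satisfies the condition.
G4: fails — Rac and Rcb but not Rab.
G5: fails — R32 and R24 but not R34.

G1, G3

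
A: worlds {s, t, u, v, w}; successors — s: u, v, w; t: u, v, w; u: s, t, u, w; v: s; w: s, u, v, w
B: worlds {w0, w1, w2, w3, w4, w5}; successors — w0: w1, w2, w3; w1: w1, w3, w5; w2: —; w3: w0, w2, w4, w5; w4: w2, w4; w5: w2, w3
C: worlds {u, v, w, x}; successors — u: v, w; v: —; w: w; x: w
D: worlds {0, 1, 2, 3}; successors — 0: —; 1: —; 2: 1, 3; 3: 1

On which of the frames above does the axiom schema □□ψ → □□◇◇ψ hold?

Frame correspondent (Sahlqvist): ∀x ∀z (xR²z → ∃w (xR²w ∧ zR²w)) — i.e. a generalized confluence (Geach) condition.
A: ✓.
B: fails — w0R²w2 but no w with w0R²w and w2R²w.
C: ✓.
D: fails — 2R²1 but no w with 2R²w and 1R²w.

A, C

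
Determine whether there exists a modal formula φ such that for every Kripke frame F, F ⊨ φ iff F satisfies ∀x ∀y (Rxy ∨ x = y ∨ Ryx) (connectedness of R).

Not definable by any modal formula

Modal frame validity is preserved under disjoint unions.
Take 2 disjoint single-world reflexive frames: each is trivially connected, but their disjoint union has 2 worlds with no edge between distinct components, so it is not connected.
Hence connectedness of R is not modally definable.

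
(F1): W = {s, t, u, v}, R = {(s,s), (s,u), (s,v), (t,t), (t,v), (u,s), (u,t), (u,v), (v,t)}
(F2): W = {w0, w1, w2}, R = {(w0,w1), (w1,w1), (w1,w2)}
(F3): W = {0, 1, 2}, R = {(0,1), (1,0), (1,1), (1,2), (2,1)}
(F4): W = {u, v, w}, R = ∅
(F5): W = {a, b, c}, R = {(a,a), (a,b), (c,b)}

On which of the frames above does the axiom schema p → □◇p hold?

Frame correspondent (Sahlqvist): ∀x ∀y (Rxy → Ryx) — i.e. symmetry.
(F1): fails — Ruv but not Rvu.
(F2): fails — Rw1w2 but not Rw2w1.
(F3): holds.
(F4): holds.
(F5): fails — Rab but not Rba.

(F3), (F4)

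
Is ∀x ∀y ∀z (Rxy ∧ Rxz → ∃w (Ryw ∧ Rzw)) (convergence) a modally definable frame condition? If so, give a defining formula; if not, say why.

Yes, by ◇□p → □◇p

This is a Sahlqvist condition; the .2 axiom ◇□p → □◇p defines it.
Suppose ◇□p→□◇p is valid. Take Rxy, Rxz and set V(p)={w : Ryw}. Then □p at y so ◇□p at x, so □◇p at x, so ◇p at z, giving w with Rzw and Ryw.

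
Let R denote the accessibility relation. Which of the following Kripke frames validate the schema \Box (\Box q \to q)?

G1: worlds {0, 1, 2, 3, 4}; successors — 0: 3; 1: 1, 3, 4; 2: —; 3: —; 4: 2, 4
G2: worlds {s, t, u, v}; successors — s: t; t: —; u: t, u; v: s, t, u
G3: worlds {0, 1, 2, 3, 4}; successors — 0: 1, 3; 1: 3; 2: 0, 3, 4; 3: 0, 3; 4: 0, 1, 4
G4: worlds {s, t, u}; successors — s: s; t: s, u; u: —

none

This is the axiom for shift-reflexivity; its first-order frame correspondent is \forall x \forall y (Rxy \to Ryy).
G1: fails — R03 but not R33.
G2: fails — Rut but not Rtt.
G3: fails — R01 but not R11.
G4: fails — Rtu but not Ruu.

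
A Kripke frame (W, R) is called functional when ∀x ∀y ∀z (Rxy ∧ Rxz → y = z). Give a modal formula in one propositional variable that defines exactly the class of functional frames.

◇r → □r

The condition is partial functionality. The CD schema ◇r → □r defines it.
Suppose ◇r→□r is valid. Take Rxy, Rxz and set V(r)={y}. Then ◇r at x, so □r at x, so r at z, i.e. z=y.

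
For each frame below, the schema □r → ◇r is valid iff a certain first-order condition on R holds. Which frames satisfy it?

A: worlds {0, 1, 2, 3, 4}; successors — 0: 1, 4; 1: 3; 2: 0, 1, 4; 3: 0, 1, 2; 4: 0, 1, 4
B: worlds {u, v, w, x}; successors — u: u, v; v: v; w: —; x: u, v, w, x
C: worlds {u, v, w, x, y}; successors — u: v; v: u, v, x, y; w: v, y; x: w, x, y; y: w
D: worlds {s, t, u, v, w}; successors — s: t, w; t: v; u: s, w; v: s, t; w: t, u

A, C, D

The schema corresponds to seriality: ∀x ∃y Rxy.
A: condition met.
B: fails — world w has no successor.
C: condition met.
D: condition met.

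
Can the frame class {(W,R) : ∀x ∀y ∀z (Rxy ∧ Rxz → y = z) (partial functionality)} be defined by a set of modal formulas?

The condition is partial functionality. A defining modal formula is ◇r → □r.
Suppose ◇r→□r is valid. Take Rxy, Rxz and set V(r)={y}. Then ◇r at x, so □r at x, so r at z, i.e. z=y.

Yes — defined by ◇r → □r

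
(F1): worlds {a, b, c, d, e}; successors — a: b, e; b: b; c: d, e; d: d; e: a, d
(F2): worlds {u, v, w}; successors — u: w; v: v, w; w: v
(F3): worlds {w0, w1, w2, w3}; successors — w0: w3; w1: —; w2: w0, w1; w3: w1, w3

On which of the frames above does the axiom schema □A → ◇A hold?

(F1), (F2)

This is the axiom for seriality; its first-order frame correspondent is ∀x ∃y Rxy.
(F1): condition met.
(F2): condition met.
(F3): fails — world w1 has no successor.
Valid on: (F1), (F2).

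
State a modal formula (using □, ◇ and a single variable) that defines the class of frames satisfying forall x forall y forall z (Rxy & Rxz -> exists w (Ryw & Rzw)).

This is convergence; the standard corresponding axiom is .2: ◇□ψ → □◇ψ.

◇□ψ → □◇ψ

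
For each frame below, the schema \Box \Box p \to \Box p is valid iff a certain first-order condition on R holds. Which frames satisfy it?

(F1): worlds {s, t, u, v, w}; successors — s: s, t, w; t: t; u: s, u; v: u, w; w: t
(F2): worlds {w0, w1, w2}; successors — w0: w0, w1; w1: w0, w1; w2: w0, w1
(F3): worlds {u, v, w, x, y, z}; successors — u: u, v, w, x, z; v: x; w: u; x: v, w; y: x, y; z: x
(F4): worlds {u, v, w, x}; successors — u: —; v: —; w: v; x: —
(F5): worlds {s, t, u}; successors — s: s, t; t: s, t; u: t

This is the axiom for density; its first-order frame correspondent is \forall x \forall y (Rxy \to \exists z (Rxz \wedge Rzy)).
(F1): fails — Rvw but no z with Rvz and Rzw.
(F2): ✓.
(F3): fails — Rxw but no t with Rxt and Rtw.
(F4): fails — Rwv but no z with Rwz and Rzv.
(F5): ✓.

(F2), (F5)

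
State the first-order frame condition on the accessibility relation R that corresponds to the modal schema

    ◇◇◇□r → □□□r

This is a Sahlqvist (Geach-type) schema ◇^3□^1r → □^3◇^0r.
First-order correspondent: ∀x ∀y ∀z ((xR³y ∧ xR³z) → ∃w (yRw ∧ z = w)).

∀x ∀y ∀z ((xR³y ∧ xR³z) → ∃w (yRw ∧ z = w))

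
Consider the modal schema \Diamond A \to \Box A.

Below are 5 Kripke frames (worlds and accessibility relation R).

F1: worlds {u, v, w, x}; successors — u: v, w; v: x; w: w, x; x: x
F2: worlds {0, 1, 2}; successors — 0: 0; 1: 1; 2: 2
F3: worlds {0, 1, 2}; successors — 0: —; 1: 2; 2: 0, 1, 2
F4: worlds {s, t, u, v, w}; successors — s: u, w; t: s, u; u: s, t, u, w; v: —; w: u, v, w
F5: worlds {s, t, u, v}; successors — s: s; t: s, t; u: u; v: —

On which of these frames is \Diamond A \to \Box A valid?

F2

Frame correspondent (Sahlqvist): \forall x \forall y \forall z (Rxy \wedge Rxz \to y = z) — i.e. partial functionality.
F1: fails — u sees both v and w.
F2: ✓.
F3: fails — 2 sees both 0 and 1.
F4: fails — s sees both u and w.
F5: fails — t sees both s and t.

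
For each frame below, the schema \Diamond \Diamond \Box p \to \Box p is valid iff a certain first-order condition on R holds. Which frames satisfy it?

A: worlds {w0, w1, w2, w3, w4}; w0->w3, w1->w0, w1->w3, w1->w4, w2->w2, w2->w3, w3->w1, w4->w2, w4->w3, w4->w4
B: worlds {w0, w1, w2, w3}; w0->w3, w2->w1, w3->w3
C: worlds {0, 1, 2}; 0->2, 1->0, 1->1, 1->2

B

This is the axiom for a generalized confluence (Geach) condition; its first-order frame correspondent is \forall x \forall y \forall z ((x R^2 y \wedge xRz) \to \exists w (yRw \wedge z = w)).
A: fails — w1R²w2, w1Rw0 but no w with w2Rw and w0=w.
B: ✓.
C: fails — 1R²0, 1R0 but no w with 0Rw and 0=w.
Valid on: B.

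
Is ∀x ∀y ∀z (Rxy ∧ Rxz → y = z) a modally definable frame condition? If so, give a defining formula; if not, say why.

Yes — defined by ◇q → □q

Yes: it is partial functionality, defined by the CD schema ◇q → □q.
Suppose ◇q→□q is valid. Take Rxy, Rxz and set V(q)={y}. Then ◇q at x, so □q at x, so q at z, i.e. z=y.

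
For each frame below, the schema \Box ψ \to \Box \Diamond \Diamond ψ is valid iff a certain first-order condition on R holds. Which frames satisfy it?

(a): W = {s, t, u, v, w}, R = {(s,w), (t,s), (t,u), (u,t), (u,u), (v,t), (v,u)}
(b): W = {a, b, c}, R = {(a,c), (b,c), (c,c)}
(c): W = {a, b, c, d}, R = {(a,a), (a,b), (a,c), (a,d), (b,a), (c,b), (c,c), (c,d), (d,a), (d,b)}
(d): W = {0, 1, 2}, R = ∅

(b), (c), (d)

This is the axiom for a generalized confluence (Geach) condition; its first-order frame correspondent is \forall x \forall z (xRz \to \exists w (xRw \wedge z R^2 w)).
(a): fails — sRw but no w* with sRw* and wR²w*.
(b): ✓.
(c): ✓.
(d): ✓.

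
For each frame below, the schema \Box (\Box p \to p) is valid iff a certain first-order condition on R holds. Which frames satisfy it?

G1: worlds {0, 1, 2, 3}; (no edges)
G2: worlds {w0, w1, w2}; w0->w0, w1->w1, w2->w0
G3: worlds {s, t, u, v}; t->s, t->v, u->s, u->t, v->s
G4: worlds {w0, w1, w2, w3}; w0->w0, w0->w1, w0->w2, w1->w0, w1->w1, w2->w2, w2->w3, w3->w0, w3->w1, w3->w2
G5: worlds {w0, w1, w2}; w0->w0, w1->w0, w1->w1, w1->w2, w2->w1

G1, G2

The schema corresponds to shift-reflexivity: \forall x \forall y (Rxy \to Ryy).
G1: ✓.
G2: ✓.
G3: fails — Rtv but not Rvv.
G4: fails — Rw2w3 but not Rw3w3.
G5: fails — Rw1w2 but not Rw2w2.
Valid on: G1, G2.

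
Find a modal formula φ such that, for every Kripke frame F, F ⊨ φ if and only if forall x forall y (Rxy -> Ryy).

The condition is shift-reflexivity. The T□ schema □(□q → q) defines it.

□(□q → q)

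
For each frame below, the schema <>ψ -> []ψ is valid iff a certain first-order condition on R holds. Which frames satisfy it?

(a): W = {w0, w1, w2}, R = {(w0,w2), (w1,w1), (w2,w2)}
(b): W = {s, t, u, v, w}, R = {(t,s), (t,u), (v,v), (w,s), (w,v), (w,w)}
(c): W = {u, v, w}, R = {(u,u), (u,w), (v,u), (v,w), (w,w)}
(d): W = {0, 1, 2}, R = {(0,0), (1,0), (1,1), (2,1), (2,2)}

(a)

Frame correspondent (Sahlqvist): forall x forall y forall z (Rxy & Rxz -> y = z) — i.e. partial functionality.
(a): condition met.
(b): fails — t sees both s and u.
(c): fails — u sees both u and w.
(d): fails — 1 sees both 0 and 1.
Valid on: (a).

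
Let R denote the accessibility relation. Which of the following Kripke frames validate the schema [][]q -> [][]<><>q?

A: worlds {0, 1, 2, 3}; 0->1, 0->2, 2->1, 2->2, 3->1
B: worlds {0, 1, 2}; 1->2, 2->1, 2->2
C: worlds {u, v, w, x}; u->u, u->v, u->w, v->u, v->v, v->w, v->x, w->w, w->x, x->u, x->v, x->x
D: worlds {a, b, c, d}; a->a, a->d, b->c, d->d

B, C, D

The schema corresponds to a generalized confluence (Geach) condition: forall x forall z (x R^2 z -> exists w (x R^2 w & z R^2 w)).
A: fails — 0R²1 but no w with 0R²w and 1R²w.
B: satisfies the condition.
C: satisfies the condition.
D: satisfies the condition.
Valid on: B, C, D.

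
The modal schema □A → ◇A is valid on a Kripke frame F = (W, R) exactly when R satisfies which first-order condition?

Suppose □A→◇A is valid. At any x set V(A)=W. Then □A at x, so ◇A at x, so x has a successor.

seriality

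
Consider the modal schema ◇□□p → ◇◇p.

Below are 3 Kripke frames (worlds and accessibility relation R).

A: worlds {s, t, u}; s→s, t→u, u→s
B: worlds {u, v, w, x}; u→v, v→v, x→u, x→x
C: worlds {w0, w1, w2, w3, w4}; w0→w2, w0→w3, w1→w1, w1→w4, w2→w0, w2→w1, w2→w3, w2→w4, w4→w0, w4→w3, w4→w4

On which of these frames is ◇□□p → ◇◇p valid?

A, B

The schema corresponds to a generalized confluence (Geach) condition: ∀x ∀y (xRy → ∃w (yR²w ∧ xR²w)).
A: satisfies the condition.
B: satisfies the condition.
C: fails — w0Rw3 but no w with w3R²w and w0R²w.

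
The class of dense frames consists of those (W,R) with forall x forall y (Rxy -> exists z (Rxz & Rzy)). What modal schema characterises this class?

□□p → □p

This is density; the standard corresponding axiom is C4: □□p → □p.
Suppose □□p→□p is valid. Take Rxy and set V(p)={w : xR²w}. Then □□p at x, so □p at x, so p at y, i.e. ∃z(Rxz∧Rzy).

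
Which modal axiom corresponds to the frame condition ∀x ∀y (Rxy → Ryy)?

□(□s → s)

A defining formula is □(□s → s) (the T□ axiom).
Suppose □(□s→s) is valid. Take Rxy and set V(s)={w : Ryw}. Then at y, □s holds; since □(□s→s) at x, □s→s at y, so s at y, i.e. Ryy.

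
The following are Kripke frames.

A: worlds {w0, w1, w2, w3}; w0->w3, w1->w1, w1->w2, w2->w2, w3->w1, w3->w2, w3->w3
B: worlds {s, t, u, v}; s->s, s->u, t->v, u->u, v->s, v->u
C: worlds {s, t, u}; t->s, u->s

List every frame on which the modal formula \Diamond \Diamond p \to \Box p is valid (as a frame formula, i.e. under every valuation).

C

Frame correspondent (Sahlqvist): \forall x \forall y \forall z ((x R^2 y \wedge xRz) \to \exists w (y = w \wedge z = w)) — i.e. a generalized confluence (Geach) condition.
A: fails — w0R²w1, w0Rw3 but w1 ≠ w3.
B: fails — sR²s, sRu but s ≠ u.
C: satisfies the condition.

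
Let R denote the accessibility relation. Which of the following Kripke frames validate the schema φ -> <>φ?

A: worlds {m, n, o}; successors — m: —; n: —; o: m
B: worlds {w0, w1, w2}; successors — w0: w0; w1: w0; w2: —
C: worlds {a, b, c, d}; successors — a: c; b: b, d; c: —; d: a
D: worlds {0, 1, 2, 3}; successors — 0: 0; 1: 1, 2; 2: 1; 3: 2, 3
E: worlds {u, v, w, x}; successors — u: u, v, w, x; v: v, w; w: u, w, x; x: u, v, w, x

Frame correspondent (Sahlqvist): forall x Rxx — i.e. reflexivity.
A: fails — world m does not see itself.
B: fails — world w1 does not see itself.
C: fails — world a does not see itself.
D: fails — world 2 does not see itself.
E: ✓.

E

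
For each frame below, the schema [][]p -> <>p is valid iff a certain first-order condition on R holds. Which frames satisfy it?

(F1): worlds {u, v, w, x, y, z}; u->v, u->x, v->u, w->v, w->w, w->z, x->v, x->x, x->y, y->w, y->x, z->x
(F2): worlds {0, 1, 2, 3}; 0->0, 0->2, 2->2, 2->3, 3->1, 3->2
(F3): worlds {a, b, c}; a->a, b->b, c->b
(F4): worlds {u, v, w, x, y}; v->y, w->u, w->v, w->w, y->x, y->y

Frame correspondent (Sahlqvist): forall x exists w (x R^2 w & xRw) — i.e. a generalized confluence (Geach) condition.
(F1): fails — at v but no t with vR²t and vRt.
(F2): fails — at 1 but no w with 1R²w and 1Rw.
(F3): condition met.
(F4): fails — at u but no t with uR²t and uRt.

(F3)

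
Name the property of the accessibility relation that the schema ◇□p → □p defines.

This is a form of the 5 axiom.
Its frame correspondent is the Euclidean property — ∀x ∀y ∀z (Rxy ∧ Rxz → Ryz).

the Euclidean property: ∀x ∀y ∀z (Rxy ∧ Rxz → Ryz)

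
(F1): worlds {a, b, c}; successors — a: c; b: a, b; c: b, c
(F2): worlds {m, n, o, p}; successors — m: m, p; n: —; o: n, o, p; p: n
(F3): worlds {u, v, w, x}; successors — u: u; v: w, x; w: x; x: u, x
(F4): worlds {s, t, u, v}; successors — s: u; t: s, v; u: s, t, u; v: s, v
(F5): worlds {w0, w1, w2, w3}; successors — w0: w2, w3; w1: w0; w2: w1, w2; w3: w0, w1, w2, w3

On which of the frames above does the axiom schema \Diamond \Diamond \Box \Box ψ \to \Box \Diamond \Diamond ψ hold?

(F1), (F3), (F4), (F5)

This is the axiom for a generalized confluence (Geach) condition; its first-order frame correspondent is \forall x \forall y \forall z ((x R^2 y \wedge xRz) \to \exists w (y R^2 w \wedge z R^2 w)).
(F1): condition met.
(F2): fails — mR²m, mRp but no w with mR²w and pR²w.
(F3): condition met.
(F4): condition met.
(F5): condition met.
Valid on: (F1), (F3), (F4), (F5).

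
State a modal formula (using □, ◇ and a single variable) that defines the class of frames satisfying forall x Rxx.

This is reflexivity; the standard corresponding axiom is T: □q → q.
Suppose □q→q is valid. At any x set V(q)={w : Rxw}. Then □q holds at x, so q holds at x, i.e. Rxx.

□q → q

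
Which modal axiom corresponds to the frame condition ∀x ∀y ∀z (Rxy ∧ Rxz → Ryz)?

◇r → □◇r

This is the Euclidean property; the standard corresponding axiom is 5: ◇r → □◇r.
Suppose ◇r→□◇r is valid. Take Rxy, Rxz and set V(r)={y}. Then ◇r at x, so □◇r at x, so ◇r at z, so some w with Rzw has r; w=y, i.e. Rzy. By symmetry of the argument, Ryz.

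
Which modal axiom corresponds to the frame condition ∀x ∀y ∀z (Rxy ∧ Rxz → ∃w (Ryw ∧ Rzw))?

The condition is convergence. The .2 schema ◇□p → □◇p defines it.

◇□p → □◇p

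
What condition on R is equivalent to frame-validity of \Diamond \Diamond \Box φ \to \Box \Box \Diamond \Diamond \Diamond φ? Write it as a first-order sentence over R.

\forall x \forall y \forall z ((x R^2 y \wedge x R^2 z) \to \exists w (yRw \wedge z R^3 w))

This is a Sahlqvist (Geach-type) schema ◇^2□^1φ → □^2◇^3φ.
First-order correspondent: \forall x \forall y \forall z ((x R^2 y \wedge x R^2 z) \to \exists w (yRw \wedge z R^3 w)).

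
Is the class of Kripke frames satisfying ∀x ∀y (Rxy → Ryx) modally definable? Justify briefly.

Yes: it is symmetry, defined by the B schema q → □◇q.

Definable; q → □◇q defines it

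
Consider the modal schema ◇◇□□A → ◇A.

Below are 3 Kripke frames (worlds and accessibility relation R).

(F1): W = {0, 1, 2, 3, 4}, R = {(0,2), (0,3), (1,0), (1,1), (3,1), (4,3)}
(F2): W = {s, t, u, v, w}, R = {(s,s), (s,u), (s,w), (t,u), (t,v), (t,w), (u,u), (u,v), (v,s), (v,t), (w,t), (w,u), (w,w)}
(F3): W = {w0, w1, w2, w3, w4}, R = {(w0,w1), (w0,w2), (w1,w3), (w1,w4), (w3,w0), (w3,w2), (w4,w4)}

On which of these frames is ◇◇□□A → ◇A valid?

The schema corresponds to a generalized confluence (Geach) condition: ∀x ∀y (xR²y → ∃w (yR²w ∧ xRw)).
(F1): fails — 1R²2 but no w with 2R²w and 1Rw.
(F2): holds.
(F3): fails — w0R²w4 but no w with w4R²w and w0Rw.

(F2)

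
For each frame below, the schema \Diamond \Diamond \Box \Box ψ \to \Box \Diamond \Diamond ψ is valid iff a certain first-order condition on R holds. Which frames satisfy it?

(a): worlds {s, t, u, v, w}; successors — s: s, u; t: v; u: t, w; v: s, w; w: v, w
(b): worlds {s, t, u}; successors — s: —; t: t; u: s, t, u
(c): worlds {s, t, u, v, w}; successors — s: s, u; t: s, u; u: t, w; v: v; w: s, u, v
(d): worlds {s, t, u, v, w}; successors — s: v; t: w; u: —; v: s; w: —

(a)

Frame correspondent (Sahlqvist): \forall x \forall y \forall z ((x R^2 y \wedge xRz) \to \exists w (y R^2 w \wedge z R^2 w)) — i.e. a generalized confluence (Geach) condition.
(a): holds.
(b): fails — uR²s, uRs but no w with sR²w and sR²w.
(c): fails — uR²v, uRt but no w* with vR²w* and tR²w*.
(d): fails — sR²s, sRv but no w* with sR²w* and vR²w*.
Valid on: (a).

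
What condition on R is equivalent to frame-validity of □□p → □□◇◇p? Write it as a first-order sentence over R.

∀x ∀z (xR²z → ∃w (xR²w ∧ zR²w))

This is a Sahlqvist (Geach-type) schema ◇^0□^2p → □^2◇^2p.
First-order correspondent: ∀x ∀z (xR²z → ∃w (xR²w ∧ zR²w)).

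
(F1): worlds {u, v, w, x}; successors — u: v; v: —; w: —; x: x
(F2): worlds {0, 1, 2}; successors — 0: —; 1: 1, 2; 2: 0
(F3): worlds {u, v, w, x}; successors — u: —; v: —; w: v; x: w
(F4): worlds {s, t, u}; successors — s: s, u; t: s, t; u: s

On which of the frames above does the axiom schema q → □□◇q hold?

(F1)

This is the axiom for a generalized confluence (Geach) condition; its first-order frame correspondent is ∀x ∀z (xR²z → ∃w (x = w ∧ zRw)).
(F1): condition met.
(F2): fails — 1R²0 but no w with 1=w and 0Rw.
(F3): fails — xR²v but no t with x=t and vRt.
(F4): fails — tR²s but no w with t=w and sRw.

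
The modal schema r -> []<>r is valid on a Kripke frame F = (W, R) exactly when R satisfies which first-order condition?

Suppose r→□◇r is valid. Take Rxy and set V(r)={x}. Then r at x, so □◇r at x, so ◇r at y, so some z with Ryz has r; z=x, i.e. Ryx.
Conversely, on a frame with symmetry the schema holds at every world under every valuation.
Frame condition: forall x forall y (Rxy -> Ryx).

symmetry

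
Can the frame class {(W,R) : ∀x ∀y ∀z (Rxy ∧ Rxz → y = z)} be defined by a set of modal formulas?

This is a Sahlqvist condition; the CD axiom ◇r → □r defines it.
Suppose ◇r→□r is valid. Take Rxy, Rxz and set V(r)={y}. Then ◇r at x, so □r at x, so r at z, i.e. z=y.

Yes — defined by ◇r → □r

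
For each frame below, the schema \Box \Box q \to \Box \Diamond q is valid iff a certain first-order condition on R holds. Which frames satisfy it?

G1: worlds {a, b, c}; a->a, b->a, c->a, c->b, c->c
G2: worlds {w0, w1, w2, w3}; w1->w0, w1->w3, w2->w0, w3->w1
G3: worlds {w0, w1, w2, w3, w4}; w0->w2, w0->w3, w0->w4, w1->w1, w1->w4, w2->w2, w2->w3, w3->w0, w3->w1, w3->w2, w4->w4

G1, G3

The schema corresponds to a generalized confluence (Geach) condition: \forall x \forall z (xRz \to \exists w (x R^2 w \wedge zRw)).
G1: holds.
G2: fails — w1Rw0 but no w with w1R²w and w0Rw.
G3: holds.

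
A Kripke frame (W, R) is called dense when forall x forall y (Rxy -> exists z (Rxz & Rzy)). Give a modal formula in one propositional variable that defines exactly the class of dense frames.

□□s → □s

The condition is density. The C4 schema □□s → □s defines it.
Suppose □□s→□s is valid. Take Rxy and set V(s)={w : xR²w}. Then □□s at x, so □s at x, so s at y, i.e. ∃z(Rxz∧Rzy).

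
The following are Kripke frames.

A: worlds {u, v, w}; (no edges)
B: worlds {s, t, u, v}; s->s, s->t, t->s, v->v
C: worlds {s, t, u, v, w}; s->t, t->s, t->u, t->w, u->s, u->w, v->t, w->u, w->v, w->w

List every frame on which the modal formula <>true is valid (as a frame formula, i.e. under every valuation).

C

This is the axiom for seriality; its first-order frame correspondent is forall x exists y Rxy.
A: fails — world u has no successor.
B: fails — world u has no successor.
C: satisfies the condition.
Valid on: C.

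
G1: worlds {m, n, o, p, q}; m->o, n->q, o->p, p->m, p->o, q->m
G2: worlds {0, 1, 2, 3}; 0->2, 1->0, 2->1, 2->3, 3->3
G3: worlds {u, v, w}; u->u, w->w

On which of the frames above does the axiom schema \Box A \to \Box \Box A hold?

Frame correspondent (Sahlqvist): \forall x \forall y \forall z (Rxy \wedge Ryz \to Rxz) — i.e. transitivity.
G1: fails — Rop and Rpm but not Rom.
G2: fails — R10 and R02 but not R12.
G3: condition met.

G3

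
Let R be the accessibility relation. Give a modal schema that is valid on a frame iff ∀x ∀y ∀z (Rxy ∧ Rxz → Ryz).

◇ψ → □◇ψ

A defining formula is ◇ψ → □◇ψ (the 5 axiom).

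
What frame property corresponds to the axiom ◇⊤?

Seriality

◇⊤ holds at w iff w has a successor, so frame-validity of ◇⊤ is exactly seriality. Equivalently via □ψ → ◇ψ:
Suppose □ψ→◇ψ is valid. At any x set V(ψ)=W. Then □ψ at x, so ◇ψ at x, so x has a successor.
The converse is a direct semantic check.
So the correspondent is seriality.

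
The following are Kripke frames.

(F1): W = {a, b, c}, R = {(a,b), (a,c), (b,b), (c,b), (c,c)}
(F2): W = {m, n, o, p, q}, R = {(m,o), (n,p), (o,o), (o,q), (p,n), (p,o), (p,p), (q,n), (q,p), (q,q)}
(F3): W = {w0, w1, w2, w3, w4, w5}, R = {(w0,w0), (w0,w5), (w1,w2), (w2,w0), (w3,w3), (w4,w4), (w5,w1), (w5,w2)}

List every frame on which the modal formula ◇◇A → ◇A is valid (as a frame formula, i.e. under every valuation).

(F1)

The schema corresponds to transitivity: ∀x ∀y ∀z (Rxy ∧ Ryz → Rxz).
(F1): holds.
(F2): fails — Rpo and Roq but not Rpq.
(F3): fails — Rw1w2 and Rw2w0 but not Rw1w0.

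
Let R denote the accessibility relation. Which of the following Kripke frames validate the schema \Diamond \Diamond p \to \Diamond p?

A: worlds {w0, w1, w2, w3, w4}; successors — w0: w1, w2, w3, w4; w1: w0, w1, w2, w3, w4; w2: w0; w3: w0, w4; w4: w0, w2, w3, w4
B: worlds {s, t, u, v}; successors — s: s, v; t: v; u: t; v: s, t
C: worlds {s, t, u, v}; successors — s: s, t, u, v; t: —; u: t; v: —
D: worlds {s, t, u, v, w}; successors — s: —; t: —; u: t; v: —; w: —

C, D

This is the axiom for transitivity; its first-order frame correspondent is \forall x \forall y \forall z (Rxy \wedge Ryz \to Rxz).
A: fails — Rw0w4 and Rw4w0 but not Rw0w0.
B: fails — Rtv and Rvt but not Rtt.
C: holds.
D: holds.
Valid on: C, D.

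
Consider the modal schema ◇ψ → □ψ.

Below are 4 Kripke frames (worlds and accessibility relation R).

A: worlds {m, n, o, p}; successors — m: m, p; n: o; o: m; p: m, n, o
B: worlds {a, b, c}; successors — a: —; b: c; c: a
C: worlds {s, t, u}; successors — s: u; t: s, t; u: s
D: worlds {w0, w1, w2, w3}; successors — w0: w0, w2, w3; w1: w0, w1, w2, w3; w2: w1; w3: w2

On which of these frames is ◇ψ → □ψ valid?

B

Frame correspondent (Sahlqvist): ∀x ∀y ∀z (Rxy ∧ Rxz → y = z) — i.e. partial functionality.
A: fails — m sees both m and p.
B: condition met.
C: fails — t sees both s and t.
D: fails — w0 sees both w0 and w2.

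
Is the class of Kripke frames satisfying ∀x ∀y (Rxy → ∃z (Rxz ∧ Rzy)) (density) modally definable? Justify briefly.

Yes, by □□p → □p

Yes: it is density, defined by the C4 schema □□p → □p.
Suppose □□p→□p is valid. Take Rxy and set V(p)={w : xR²w}. Then □□p at x, so □p at x, so p at y, i.e. ∃z(Rxz∧Rzy).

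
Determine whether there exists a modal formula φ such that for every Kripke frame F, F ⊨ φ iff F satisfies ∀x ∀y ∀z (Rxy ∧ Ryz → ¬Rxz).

Any modally definable frame class is closed under surjective bounded morphisms.
The 3-cycle (worlds 0,1,2 with 0→1→2→0) is intransitive. Mapping every world to a single reflexive point • is a surjective bounded morphism; the reflexive point is not intransitive (R••∧R•• but R••).
So the class is not modally definable.

Not modally definable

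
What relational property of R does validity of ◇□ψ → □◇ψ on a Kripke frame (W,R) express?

Convergence

Suppose ◇□ψ→□◇ψ is valid. Take Rxy, Rxz and set V(ψ)={w : Ryw}. Then □ψ at y so ◇□ψ at x, so □◇ψ at x, so ◇ψ at z, giving w with Rzw and Ryw.
Conversely, on a frame with convergence the schema holds at every world under every valuation.
So the correspondent is convergence.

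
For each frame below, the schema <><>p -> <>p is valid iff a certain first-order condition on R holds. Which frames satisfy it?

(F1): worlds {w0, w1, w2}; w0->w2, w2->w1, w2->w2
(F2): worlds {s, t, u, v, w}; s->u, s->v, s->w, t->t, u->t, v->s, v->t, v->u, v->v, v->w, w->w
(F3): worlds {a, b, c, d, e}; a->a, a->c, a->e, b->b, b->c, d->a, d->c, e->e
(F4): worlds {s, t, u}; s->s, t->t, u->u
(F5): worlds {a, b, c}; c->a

(F4), (F5)

The schema corresponds to transitivity: forall x forall y forall z (Rxy & Ryz -> Rxz).
(F1): fails — Rw0w2 and Rw2w1 but not Rw0w1.
(F2): fails — Rsv and Rvt but not Rst.
(F3): fails — Rda and Rae but not Rde.
(F4): ✓.
(F5): ✓.
Valid on: (F4), (F5).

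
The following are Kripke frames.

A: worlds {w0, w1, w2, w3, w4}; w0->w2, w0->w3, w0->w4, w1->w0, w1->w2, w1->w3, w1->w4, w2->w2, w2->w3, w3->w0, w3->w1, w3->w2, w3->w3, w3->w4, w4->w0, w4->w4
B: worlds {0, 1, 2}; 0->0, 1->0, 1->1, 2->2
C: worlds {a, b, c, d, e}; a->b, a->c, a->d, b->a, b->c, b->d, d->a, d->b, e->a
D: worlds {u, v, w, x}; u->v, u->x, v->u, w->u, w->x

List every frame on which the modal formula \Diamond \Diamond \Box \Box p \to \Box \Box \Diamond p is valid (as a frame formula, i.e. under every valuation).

A, B

The schema corresponds to a generalized confluence (Geach) condition: \forall x \forall y \forall z ((x R^2 y \wedge x R^2 z) \to \exists w (y R^2 w \wedge zRw)).
A: condition met.
B: condition met.
C: fails — aR²a, aR²c but no w with aR²w and cRw.
D: fails — uR²u, uR²u but no t with uR²t and uRt.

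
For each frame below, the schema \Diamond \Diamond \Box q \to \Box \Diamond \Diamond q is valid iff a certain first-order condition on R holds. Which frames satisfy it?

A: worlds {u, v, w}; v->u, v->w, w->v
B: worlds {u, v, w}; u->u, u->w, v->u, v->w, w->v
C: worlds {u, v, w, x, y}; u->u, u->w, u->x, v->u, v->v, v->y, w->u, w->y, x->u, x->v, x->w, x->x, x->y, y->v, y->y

This is the axiom for a generalized confluence (Geach) condition; its first-order frame correspondent is \forall x \forall y \forall z ((x R^2 y \wedge xRz) \to \exists w (yRw \wedge z R^2 w)).
A: fails — vR²v, vRu but no t with vRt and uR²t.
B: fails — uR²w, uRw but no t with wRt and wR²t.
C: condition met.
Valid on: C.

C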